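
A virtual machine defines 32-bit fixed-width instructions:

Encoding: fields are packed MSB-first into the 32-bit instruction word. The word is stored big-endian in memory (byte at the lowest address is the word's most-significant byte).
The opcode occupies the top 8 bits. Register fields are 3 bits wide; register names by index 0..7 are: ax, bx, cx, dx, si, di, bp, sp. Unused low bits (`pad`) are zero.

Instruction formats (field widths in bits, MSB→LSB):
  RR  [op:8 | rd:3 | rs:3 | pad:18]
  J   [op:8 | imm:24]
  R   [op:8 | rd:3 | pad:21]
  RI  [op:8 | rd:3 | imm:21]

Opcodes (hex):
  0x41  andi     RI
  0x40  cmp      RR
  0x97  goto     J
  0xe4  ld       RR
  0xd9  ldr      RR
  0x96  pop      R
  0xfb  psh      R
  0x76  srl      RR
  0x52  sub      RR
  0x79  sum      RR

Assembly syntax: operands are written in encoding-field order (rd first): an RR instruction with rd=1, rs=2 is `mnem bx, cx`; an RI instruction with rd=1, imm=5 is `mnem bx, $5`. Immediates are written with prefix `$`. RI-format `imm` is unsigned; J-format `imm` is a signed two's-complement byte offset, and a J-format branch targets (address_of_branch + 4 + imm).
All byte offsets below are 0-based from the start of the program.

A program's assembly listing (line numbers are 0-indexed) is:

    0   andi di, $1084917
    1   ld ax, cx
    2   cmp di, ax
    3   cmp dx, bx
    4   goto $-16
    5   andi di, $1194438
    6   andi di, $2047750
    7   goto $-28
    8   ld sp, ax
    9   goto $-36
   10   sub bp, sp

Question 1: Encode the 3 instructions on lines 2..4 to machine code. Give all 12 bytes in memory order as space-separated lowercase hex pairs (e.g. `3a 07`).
line 2 (cmp): pack op=0x40:8|rd=5:3|rs=0:3|pad=0:18 = 0x40a00000; big→ 40 a0 00 00
line 3 (cmp): pack op=0x40:8|rd=3:3|rs=1:3|pad=0:18 = 0x40640000; big→ 40 64 00 00
line 4 (goto): pack op=0x97:8|imm=-16:24 = 0x97fffff0; big→ 97 ff ff f0

40 a0 00 00 40 64 00 00 97 ff ff f0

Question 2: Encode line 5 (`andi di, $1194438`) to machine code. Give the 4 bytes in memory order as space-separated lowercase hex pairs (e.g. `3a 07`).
41 b2 39 c6

line 5 (andi): pack op=0x41:8|rd=5:3|imm=1194438:21 = 0x41b239c6; big→ 41 b2 39 c6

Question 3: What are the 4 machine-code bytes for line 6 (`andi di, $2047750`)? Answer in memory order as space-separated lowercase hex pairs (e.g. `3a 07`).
6. andi fields op=0x41:8|rd=5:3|imm=2047750:21 → word 41bf3f06h → 41 bf 3f 06

41 bf 3f 06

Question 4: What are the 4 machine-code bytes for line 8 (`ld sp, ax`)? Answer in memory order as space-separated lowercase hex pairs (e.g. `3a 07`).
line 8 (ld): pack op=0xe4:8|rd=7:3|rs=0:3|pad=0:18 = 0xe4e00000; big→ e4 e0 00 00

e4 e0 00 00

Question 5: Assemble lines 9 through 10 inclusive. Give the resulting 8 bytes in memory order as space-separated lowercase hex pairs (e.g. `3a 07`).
97 ff ff dc 52 dc 00 00

L9: goto op=0x97:8|imm=-36:24 ⇒ 0x97ffffdc ⇒ big 97 ff ff dc
L10: sub op=0x52:8|rd=6:3|rs=7:3|pad=0:18 ⇒ 0x52dc0000 ⇒ big 52 dc 00 00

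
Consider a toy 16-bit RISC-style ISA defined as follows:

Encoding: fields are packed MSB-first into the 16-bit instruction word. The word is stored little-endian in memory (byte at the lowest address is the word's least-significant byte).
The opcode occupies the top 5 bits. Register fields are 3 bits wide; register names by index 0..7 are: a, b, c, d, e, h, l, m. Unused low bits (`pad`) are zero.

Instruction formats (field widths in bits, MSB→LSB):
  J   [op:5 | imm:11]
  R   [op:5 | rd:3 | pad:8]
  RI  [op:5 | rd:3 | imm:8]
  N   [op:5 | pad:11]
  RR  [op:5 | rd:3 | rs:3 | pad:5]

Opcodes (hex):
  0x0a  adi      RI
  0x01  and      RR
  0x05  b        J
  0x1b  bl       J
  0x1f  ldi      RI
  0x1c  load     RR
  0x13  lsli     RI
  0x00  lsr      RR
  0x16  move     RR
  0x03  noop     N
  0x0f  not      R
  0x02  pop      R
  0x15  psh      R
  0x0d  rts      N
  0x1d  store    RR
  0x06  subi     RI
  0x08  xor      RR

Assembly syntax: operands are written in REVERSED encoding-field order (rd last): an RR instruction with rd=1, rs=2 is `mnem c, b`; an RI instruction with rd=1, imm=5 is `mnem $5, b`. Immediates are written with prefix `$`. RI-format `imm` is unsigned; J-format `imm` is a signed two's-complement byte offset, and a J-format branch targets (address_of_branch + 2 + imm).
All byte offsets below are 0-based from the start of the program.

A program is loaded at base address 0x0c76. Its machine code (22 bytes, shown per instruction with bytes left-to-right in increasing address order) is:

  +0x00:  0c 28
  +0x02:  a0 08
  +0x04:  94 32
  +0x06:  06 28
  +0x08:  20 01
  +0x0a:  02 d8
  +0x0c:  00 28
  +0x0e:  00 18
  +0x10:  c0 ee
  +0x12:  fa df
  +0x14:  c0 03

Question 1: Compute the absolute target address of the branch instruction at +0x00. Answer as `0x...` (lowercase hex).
@+00  little-endian(0c 28) = 0x280c
  op=0x280c>>11=0x5 ⇒ b (J)
  [10:0] imm=12 = $12
  target = base 0x0c76 + off 0x00 + 2 + imm 12 = 0x0c84

0x0c84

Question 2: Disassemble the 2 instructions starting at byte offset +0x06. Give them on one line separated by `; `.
+0x06: 06 28 ⇒ word 0x2806 (little)
  op=0x2806>>11=0x5 ⇒ b (J)
  imm: (w>>0)&0x7ff=0x6 → $6
+0x08: 20 01 ⇒ word 0x0120 (little)
  op=0x0120>>11=0x0 ⇒ lsr (RR)
  rd: (w>>8)&0x7=0x1 → b
  rs: (w>>5)&0x7=0x1 → b

b $6; lsr b, b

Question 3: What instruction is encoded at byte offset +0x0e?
[0e] 00 18 → 0x1800
  opcode bits[15:11]=0x3: noop/N

noop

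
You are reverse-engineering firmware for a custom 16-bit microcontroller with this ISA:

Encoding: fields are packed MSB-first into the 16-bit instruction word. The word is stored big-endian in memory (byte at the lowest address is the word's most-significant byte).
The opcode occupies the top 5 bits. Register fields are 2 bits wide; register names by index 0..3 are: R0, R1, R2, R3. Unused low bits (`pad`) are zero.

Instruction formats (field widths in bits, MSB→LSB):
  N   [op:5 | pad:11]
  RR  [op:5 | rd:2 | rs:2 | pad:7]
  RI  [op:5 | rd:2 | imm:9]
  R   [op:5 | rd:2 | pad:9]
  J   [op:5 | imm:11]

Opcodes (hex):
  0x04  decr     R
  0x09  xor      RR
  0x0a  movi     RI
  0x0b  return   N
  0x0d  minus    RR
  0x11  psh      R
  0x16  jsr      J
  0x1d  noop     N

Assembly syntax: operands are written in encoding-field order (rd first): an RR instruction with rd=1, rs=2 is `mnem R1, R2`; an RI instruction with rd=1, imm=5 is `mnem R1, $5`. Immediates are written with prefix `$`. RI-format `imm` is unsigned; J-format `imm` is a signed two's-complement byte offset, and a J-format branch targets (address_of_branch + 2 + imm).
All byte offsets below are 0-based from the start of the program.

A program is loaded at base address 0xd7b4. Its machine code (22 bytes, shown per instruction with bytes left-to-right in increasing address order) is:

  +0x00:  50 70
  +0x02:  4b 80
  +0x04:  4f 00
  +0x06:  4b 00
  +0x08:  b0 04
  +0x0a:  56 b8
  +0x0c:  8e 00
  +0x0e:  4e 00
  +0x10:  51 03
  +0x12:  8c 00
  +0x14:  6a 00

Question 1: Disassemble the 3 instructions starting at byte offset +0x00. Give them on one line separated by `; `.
+0x00: 50 70 ⇒ word 0x5070 (big)
  opcode bits[15:11]=0xa: movi/RI
  rd@[10:9]=0x0 ⇒ R0
  imm@[8:0]=0x70 ⇒ $112
+0x02: 4b 80 ⇒ word 0x4b80 (big)
  opcode bits[15:11]=0x9: xor/RR
  rd@[10:9]=0x1 ⇒ R1
  rs@[8:7]=0x3 ⇒ R3
+0x04: 4f 00 ⇒ word 0x4f00 (big)
  opcode bits[15:11]=0x9: xor/RR
  rd@[10:9]=0x3 ⇒ R3
  rs@[8:7]=0x2 ⇒ R2

movi R0, $112; xor R1, R3; xor R3, R2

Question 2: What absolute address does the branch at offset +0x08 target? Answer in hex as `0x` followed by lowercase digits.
0xd7c2

@+08  big-endian(b0 04) = 0xb004
  op=0xb004>>11=0x16 ⇒ jsr (J)
  imm: (w>>0)&0x7ff=0x4 → $4
  target = base 0xd7b4 + off 0x08 + 2 + imm 4 = 0xd7c2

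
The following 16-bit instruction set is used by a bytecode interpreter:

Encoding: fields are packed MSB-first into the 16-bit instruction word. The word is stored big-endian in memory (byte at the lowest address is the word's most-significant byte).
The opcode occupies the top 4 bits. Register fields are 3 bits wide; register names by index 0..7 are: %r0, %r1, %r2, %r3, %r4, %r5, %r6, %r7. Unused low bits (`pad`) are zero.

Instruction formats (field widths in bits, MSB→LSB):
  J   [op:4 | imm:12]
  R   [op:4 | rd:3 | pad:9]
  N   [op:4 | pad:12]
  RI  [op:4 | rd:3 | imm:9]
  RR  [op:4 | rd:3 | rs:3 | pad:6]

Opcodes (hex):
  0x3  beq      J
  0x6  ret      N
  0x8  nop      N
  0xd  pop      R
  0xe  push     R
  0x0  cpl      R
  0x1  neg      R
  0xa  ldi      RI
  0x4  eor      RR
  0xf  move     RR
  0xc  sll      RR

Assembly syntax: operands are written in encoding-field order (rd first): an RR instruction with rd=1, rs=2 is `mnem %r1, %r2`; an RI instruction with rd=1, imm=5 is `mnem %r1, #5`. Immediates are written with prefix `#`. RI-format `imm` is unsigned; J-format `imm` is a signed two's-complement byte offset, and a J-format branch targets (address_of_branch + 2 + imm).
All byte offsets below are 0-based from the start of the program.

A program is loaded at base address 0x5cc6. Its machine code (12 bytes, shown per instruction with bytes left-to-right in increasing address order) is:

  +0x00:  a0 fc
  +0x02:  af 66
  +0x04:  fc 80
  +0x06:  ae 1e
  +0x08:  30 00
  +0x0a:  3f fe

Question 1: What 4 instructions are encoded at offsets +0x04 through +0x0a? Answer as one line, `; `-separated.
+0x04: fc 80 ⇒ word 0xfc80 (big)
  opcode bits[15:12]=0xf: move/RR
  rd@[11:9]=0x6 ⇒ %r6
  rs@[8:6]=0x2 ⇒ %r2
+0x06: ae 1e ⇒ word 0xae1e (big)
  opcode bits[15:12]=0xa: ldi/RI
  rd@[11:9]=0x7 ⇒ %r7
  imm@[8:0]=0x1e ⇒ #30
+0x08: 30 00 ⇒ word 0x3000 (big)
  opcode bits[15:12]=0x3: beq/J
  imm@[11:0]=0x0 ⇒ #0
+0x0a: 3f fe ⇒ word 0x3ffe (big)
  opcode bits[15:12]=0x3: beq/J
  imm@[11:0]=0xffe (s12→-2) ⇒ #-2

move %r6, %r2; ldi %r7, #30; beq #0; beq #-2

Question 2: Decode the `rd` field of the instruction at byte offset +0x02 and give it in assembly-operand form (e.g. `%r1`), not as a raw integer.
%r7

@+02  big-endian(af 66) = 0xaf66
  opcode bits[15:12]=0xa: ldi/RI
  rd: (w>>9)&0x7=0x7 → %r7
  imm: (w>>0)&0x1ff=0x166 → #358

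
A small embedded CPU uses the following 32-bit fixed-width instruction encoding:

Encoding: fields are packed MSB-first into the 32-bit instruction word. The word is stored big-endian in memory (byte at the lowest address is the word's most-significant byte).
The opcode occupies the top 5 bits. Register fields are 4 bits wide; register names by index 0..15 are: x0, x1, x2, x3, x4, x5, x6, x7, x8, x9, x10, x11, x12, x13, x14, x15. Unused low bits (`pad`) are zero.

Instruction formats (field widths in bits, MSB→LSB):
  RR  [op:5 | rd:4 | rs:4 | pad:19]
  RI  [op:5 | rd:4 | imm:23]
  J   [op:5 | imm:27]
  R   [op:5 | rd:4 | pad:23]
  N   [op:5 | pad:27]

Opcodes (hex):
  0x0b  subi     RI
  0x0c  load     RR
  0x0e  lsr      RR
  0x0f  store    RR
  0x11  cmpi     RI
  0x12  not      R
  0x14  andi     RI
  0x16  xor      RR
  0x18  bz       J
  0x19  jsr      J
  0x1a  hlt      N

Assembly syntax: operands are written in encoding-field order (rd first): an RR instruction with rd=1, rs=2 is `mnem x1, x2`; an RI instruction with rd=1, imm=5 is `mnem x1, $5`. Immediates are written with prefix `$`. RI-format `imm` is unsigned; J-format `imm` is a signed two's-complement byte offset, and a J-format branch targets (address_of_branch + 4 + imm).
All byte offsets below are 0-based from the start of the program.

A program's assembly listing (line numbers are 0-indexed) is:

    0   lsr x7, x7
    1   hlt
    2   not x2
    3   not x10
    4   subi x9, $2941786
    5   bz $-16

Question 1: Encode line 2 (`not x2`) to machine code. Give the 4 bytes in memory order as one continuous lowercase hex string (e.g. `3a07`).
91000000

2. not fields op=0x12:5|rd=2:4|pad=0:23 → word 91000000h → 91 00 00 00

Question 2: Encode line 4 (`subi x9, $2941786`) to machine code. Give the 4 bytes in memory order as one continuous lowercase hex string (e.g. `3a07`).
5cace35a

line 4 (subi): pack op=0xb:5|rd=9:4|imm=2941786:23 = 0x5cace35a; big→ 5c ac e3 5a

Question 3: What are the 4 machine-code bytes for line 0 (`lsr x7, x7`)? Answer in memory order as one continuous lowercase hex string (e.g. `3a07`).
L0: lsr op=0xe:5|rd=7:4|rs=7:4|pad=0:19 ⇒ 0x73b80000 ⇒ big 73 b8 00 00

73b80000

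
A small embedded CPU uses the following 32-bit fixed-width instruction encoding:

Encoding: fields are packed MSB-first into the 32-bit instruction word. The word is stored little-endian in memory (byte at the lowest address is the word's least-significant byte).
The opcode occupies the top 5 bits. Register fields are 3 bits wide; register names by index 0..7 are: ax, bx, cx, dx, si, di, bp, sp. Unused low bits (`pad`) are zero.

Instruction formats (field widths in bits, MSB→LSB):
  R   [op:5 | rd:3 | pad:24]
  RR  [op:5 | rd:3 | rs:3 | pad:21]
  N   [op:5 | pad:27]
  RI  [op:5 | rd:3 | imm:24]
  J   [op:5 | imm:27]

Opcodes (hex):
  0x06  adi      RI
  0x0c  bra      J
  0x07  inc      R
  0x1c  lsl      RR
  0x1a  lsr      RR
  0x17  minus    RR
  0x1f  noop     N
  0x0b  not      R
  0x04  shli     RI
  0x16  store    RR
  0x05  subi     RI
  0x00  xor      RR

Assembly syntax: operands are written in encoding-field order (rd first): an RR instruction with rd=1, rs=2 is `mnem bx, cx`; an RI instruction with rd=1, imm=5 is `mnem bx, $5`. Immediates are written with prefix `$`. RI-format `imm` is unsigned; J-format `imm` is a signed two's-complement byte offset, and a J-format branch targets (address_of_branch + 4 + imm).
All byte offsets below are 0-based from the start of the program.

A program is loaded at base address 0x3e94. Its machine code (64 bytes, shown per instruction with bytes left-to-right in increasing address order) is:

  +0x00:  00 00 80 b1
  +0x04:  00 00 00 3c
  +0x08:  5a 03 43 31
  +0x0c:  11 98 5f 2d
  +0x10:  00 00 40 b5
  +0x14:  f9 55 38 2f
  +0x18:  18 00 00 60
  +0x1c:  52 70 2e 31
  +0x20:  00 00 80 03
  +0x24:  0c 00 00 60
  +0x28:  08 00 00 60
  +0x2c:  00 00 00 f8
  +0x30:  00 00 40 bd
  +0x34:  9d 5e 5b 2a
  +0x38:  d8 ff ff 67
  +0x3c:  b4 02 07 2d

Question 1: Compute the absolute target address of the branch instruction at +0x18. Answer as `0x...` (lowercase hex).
+0x18: 18 00 00 60 ⇒ word 0x60000018 (little)
  top 5b → 0xc → bra [J]
  imm@[26:0]=0x18 ⇒ $24
  target = base 0x3e94 + off 0x18 + 4 + imm 24 = 0x3ec8

0x3ec8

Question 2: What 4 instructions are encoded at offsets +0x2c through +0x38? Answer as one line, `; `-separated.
off 0x2c: read 00 00 00 f8 as little → 0xf8000000
  op=0xf8000000>>27=0x1f ⇒ noop (N)
off 0x30: read 00 00 40 bd as little → 0xbd400000
  op=0xbd400000>>27=0x17 ⇒ minus (RR)
  [26:24] rd=5 = di
  [23:21] rs=2 = cx
off 0x34: read 9d 5e 5b 2a as little → 0x2a5b5e9d
  op=0x2a5b5e9d>>27=0x5 ⇒ subi (RI)
  [26:24] rd=2 = cx
  [23:0] imm=5987997 = $5987997
off 0x38: read d8 ff ff 67 as little → 0x67ffffd8
  op=0x67ffffd8>>27=0xc ⇒ bra (J)
  [26:0] imm=134217688 (s27→-40) = $-40

noop; minus di, cx; subi cx, $5987997; bra $-40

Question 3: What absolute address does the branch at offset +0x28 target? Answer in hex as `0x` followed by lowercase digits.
0x3ec8

@+28  little-endian(08 00 00 60) = 0x60000008
  opcode bits[31:27]=0xc: bra/J
  [26:0] imm=8 = $8
  target = base 0x3e94 + off 0x28 + 4 + imm 8 = 0x3ec8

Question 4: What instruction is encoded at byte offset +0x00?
+0x00: 00 00 80 b1 ⇒ word 0xb1800000 (little)
  top 5b → 0x16 → store [RR]
  [26:24] rd=1 = bx
  [23:21] rs=4 = si

store bx, si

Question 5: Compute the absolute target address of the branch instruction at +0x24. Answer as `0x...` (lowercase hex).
0x3ec8

off 0x24: read 0c 00 00 60 as little → 0x6000000c
  op=0x6000000c>>27=0xc ⇒ bra (J)
  [26:0] imm=12 = $12
  target = base 0x3e94 + off 0x24 + 4 + imm 12 = 0x3ec8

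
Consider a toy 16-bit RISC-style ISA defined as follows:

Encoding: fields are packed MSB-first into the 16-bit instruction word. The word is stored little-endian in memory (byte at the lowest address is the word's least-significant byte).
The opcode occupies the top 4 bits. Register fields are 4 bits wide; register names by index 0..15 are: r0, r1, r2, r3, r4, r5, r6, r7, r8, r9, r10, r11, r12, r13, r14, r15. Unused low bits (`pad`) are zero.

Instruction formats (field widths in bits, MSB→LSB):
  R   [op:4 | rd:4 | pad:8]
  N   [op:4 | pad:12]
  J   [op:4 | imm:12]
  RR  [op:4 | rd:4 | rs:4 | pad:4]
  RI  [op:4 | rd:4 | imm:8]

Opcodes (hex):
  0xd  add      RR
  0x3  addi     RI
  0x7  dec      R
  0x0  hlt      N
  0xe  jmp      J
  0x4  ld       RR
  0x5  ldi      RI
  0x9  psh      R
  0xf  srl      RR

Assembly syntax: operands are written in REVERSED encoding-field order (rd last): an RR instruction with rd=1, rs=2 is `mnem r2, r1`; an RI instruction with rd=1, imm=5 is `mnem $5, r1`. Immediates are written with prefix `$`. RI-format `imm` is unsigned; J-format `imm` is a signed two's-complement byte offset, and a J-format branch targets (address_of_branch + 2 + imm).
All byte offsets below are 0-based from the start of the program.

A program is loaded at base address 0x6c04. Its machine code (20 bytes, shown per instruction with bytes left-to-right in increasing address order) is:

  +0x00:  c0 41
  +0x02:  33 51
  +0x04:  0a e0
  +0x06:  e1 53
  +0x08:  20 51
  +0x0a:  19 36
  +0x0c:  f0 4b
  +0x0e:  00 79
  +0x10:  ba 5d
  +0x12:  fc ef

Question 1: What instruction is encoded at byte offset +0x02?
ldi $51, r1

off 0x02: read 33 51 as little → 0x5133
  op=0x5133>>12=0x5 ⇒ ldi (RI)
  [11:8] rd=1 = r1
  [7:0] imm=51 = $51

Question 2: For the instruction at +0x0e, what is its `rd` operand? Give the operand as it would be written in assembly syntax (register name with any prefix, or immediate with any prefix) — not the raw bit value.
r9

+0x0e: 00 79 ⇒ word 0x7900 (little)
  op=0x7900>>12=0x7 ⇒ dec (R)
  rd: (w>>8)&0xf=0x9 → r9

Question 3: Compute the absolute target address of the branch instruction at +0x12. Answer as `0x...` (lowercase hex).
0x6c14

off 0x12: read fc ef as little → 0xeffc
  opcode bits[15:12]=0xe: jmp/J
  imm: (w>>0)&0xfff=0xffc (s12→-4) → $-4
  target = base 0x6c04 + off 0x12 + 2 + imm -4 = 0x6c14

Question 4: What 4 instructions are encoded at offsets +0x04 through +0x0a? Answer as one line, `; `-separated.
jmp $10; ldi $225, r3; ldi $32, r1; addi $25, r6

+0x04: 0a e0 ⇒ word 0xe00a (little)
  top 4b → 0xe → jmp [J]
  imm: (w>>0)&0xfff=0xa → $10
+0x06: e1 53 ⇒ word 0x53e1 (little)
  top 4b → 0x5 → ldi [RI]
  rd: (w>>8)&0xf=0x3 → r3
  imm: (w>>0)&0xff=0xe1 → $225
+0x08: 20 51 ⇒ word 0x5120 (little)
  top 4b → 0x5 → ldi [RI]
  rd: (w>>8)&0xf=0x1 → r1
  imm: (w>>0)&0xff=0x20 → $32
+0x0a: 19 36 ⇒ word 0x3619 (little)
  top 4b → 0x3 → addi [RI]
  rd: (w>>8)&0xf=0x6 → r6
  imm: (w>>0)&0xff=0x19 → $25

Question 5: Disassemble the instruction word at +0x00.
ld r12, r1

off 0x00: read c0 41 as little → 0x41c0
  opcode bits[15:12]=0x4: ld/RR
  [11:8] rd=1 = r1
  [7:4] rs=12 = r12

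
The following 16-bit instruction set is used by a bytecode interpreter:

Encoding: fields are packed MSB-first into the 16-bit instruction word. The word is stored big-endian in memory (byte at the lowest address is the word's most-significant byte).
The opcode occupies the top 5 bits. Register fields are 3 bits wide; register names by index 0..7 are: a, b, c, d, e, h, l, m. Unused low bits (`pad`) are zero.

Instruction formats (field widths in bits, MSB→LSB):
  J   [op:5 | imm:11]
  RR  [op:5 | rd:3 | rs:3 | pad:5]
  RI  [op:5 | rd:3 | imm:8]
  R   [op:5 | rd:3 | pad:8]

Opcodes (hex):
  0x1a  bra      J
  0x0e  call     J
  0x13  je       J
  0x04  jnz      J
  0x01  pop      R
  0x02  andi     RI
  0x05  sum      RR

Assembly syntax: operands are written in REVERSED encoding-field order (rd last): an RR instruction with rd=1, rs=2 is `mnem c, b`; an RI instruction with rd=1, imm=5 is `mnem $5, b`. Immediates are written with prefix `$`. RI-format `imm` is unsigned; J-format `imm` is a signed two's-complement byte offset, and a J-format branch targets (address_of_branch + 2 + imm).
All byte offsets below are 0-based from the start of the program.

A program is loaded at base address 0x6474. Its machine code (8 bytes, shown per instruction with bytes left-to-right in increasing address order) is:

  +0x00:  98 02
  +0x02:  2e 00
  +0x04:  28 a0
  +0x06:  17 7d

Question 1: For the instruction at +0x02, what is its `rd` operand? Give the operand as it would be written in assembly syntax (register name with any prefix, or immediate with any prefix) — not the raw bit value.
l

[02] 2e 00 → 0x2e00
  top 5b → 0x5 → sum [RR]
  rd: (w>>8)&0x7=0x6 → l
  rs: (w>>5)&0x7=0x0 → a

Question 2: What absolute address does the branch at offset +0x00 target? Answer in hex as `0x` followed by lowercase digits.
[00] 98 02 → 0x9802
  top 5b → 0x13 → je [J]
  imm: (w>>0)&0x7ff=0x2 → $2
  target = base 0x6474 + off 0x00 + 2 + imm 2 = 0x6478

0x6478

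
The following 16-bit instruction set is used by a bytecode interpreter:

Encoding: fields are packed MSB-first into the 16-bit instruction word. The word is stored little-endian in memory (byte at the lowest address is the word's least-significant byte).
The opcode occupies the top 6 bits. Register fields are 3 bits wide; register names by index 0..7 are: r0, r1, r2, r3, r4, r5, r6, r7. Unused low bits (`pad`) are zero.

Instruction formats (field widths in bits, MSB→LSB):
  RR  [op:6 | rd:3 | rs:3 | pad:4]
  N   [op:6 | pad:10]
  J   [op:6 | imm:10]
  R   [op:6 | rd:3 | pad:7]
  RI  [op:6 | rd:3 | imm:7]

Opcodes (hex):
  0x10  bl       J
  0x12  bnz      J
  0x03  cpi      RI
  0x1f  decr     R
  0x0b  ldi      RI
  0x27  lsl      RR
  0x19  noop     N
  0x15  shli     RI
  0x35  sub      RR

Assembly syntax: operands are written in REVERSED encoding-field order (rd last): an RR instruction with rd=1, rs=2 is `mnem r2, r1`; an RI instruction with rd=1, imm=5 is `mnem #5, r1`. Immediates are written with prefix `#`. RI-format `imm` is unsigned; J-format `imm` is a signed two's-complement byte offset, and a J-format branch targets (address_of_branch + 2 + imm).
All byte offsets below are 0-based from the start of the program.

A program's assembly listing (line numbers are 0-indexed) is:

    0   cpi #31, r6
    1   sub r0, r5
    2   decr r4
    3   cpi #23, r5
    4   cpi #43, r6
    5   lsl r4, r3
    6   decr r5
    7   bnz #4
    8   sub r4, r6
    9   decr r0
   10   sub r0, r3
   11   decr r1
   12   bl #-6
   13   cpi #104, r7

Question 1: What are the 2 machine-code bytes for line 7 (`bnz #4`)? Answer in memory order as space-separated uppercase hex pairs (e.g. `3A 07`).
04 48

7. bnz fields op=0x12:6|imm=4:10 → word 4804h → 04 48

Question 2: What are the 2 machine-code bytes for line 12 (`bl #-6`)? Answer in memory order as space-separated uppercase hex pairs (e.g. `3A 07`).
L12: bl op=0x10:6|imm=-6:10 ⇒ 0x43fa ⇒ little fa 43

FA 43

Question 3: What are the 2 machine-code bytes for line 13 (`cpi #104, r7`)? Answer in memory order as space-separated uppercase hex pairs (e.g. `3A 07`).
line 13 (cpi): pack op=0x3:6|rd=7:3|imm=104:7 = 0x0fe8; little→ e8 0f

E8 0F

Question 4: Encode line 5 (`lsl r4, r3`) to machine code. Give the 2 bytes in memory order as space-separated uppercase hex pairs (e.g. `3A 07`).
C0 9D

line 5 (lsl): pack op=0x27:6|rd=3:3|rs=4:3|pad=0:4 = 0x9dc0; little→ c0 9d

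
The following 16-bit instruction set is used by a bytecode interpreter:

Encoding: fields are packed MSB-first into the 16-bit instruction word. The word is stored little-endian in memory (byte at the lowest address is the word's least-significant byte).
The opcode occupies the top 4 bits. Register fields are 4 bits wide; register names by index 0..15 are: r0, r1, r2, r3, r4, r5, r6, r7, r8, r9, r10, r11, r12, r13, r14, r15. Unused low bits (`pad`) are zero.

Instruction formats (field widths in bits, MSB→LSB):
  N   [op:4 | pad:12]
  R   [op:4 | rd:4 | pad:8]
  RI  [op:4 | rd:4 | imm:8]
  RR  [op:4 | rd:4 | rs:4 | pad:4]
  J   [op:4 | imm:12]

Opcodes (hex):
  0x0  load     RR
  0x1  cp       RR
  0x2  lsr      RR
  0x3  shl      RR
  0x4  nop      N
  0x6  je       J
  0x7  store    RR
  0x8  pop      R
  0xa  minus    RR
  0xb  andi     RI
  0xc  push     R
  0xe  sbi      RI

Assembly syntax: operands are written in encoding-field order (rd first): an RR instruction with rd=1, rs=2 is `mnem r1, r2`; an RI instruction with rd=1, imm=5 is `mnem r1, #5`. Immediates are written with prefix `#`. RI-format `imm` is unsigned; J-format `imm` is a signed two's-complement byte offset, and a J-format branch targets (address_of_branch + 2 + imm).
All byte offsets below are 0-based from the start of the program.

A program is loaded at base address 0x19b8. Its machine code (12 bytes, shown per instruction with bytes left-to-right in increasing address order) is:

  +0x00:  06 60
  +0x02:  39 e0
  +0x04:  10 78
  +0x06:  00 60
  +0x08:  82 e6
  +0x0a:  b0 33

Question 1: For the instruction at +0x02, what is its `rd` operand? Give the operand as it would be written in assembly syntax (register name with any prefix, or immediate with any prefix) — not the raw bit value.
+0x02: 39 e0 ⇒ word 0xe039 (little)
  opcode bits[15:12]=0xe: sbi/RI
  [11:8] rd=0 = r0
  [7:0] imm=57 = #57

r0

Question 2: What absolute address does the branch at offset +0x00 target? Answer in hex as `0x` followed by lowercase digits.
@+00  little-endian(06 60) = 0x6006
  top 4b → 0x6 → je [J]
  imm@[11:0]=0x6 ⇒ #6
  target = base 0x19b8 + off 0x00 + 2 + imm 6 = 0x19c0

0x19c0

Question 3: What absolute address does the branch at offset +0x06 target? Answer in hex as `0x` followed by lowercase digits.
@+06  little-endian(00 60) = 0x6000
  op=0x6000>>12=0x6 ⇒ je (J)
  imm: (w>>0)&0xfff=0x0 → #0
  target = base 0x19b8 + off 0x06 + 2 + imm 0 = 0x19c0

0x19c0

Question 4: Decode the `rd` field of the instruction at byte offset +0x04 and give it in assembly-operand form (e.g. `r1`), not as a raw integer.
[04] 10 78 → 0x7810
  top 4b → 0x7 → store [RR]
  rd@[11:8]=0x8 ⇒ r8
  rs@[7:4]=0x1 ⇒ r1

r8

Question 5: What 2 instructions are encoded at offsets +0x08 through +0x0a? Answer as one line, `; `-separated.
+0x08: 82 e6 ⇒ word 0xe682 (little)
  op=0xe682>>12=0xe ⇒ sbi (RI)
  rd: (w>>8)&0xf=0x6 → r6
  imm: (w>>0)&0xff=0x82 → #130
+0x0a: b0 33 ⇒ word 0x33b0 (little)
  op=0x33b0>>12=0x3 ⇒ shl (RR)
  rd: (w>>8)&0xf=0x3 → r3
  rs: (w>>4)&0xf=0xb → r11

sbi r6, #130; shl r3, r11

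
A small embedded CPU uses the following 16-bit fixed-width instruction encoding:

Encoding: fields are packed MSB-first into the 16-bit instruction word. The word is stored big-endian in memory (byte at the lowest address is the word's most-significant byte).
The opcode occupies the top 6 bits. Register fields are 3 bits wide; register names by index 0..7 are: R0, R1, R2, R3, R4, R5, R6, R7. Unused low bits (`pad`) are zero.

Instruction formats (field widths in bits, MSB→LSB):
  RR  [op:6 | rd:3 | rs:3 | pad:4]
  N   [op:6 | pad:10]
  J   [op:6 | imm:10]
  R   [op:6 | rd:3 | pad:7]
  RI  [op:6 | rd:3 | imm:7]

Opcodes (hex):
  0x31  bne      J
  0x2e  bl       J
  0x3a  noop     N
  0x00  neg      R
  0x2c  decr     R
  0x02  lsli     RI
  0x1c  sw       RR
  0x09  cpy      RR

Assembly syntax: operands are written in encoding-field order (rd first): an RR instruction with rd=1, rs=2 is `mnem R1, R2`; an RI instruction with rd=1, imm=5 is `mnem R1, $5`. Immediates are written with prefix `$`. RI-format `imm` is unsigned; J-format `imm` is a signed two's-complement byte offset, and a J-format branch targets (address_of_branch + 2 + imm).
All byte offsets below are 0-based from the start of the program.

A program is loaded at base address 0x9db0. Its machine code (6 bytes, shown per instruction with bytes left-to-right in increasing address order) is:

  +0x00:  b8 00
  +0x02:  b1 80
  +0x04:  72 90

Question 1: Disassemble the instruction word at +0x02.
decr R3

+0x02: b1 80 ⇒ word 0xb180 (big)
  opcode bits[15:10]=0x2c: decr/R
  rd@[9:7]=0x3 ⇒ R3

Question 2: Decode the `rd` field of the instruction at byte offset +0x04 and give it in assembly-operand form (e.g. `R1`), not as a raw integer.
R5

+0x04: 72 90 ⇒ word 0x7290 (big)
  op=0x7290>>10=0x1c ⇒ sw (RR)
  [9:7] rd=5 = R5
  [6:4] rs=1 = R1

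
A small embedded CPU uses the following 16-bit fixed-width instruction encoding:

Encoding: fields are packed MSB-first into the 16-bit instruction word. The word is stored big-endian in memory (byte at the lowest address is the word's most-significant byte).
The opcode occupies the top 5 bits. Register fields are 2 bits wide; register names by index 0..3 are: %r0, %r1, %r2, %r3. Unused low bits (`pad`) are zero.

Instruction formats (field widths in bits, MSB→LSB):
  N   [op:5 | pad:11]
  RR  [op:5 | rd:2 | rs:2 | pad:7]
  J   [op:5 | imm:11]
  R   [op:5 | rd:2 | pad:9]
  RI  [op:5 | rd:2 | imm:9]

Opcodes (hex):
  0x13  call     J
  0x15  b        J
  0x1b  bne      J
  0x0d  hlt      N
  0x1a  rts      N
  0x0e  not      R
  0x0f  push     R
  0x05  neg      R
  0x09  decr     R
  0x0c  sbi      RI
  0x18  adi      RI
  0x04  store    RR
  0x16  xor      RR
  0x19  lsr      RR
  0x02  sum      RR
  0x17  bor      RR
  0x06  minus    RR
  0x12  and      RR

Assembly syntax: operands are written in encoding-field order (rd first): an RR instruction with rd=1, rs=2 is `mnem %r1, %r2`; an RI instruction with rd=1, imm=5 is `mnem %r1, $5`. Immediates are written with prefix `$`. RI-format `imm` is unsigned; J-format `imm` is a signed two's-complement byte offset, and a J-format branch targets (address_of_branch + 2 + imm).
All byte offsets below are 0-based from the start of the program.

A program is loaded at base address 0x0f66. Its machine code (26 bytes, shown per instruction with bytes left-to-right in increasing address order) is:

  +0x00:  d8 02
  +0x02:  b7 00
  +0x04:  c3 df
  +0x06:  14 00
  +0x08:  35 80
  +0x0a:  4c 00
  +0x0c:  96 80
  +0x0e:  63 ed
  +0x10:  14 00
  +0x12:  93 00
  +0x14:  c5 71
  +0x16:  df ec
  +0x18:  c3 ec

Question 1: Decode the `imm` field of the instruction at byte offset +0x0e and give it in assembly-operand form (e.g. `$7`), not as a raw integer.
$493

@+0e  big-endian(63 ed) = 0x63ed
  op=0x63ed>>11=0xc ⇒ sbi (RI)
  rd: (w>>9)&0x3=0x1 → %r1
  imm: (w>>0)&0x1ff=0x1ed → $493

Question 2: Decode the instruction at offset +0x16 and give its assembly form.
bne $-20

@+16  big-endian(df ec) = 0xdfec
  top 5b → 0x1b → bne [J]
  imm@[10:0]=0x7ec (s11→-20) ⇒ $-20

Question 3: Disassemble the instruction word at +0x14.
adi %r2, $369

@+14  big-endian(c5 71) = 0xc571
  opcode bits[15:11]=0x18: adi/RI
  [10:9] rd=2 = %r2
  [8:0] imm=369 = $369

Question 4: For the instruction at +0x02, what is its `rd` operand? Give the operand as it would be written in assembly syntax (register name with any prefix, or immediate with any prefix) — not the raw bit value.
+0x02: b7 00 ⇒ word 0xb700 (big)
  top 5b → 0x16 → xor [RR]
  rd@[10:9]=0x3 ⇒ %r3
  rs@[8:7]=0x2 ⇒ %r2

%r3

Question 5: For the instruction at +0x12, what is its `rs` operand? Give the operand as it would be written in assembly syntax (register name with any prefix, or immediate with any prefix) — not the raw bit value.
@+12  big-endian(93 00) = 0x9300
  op=0x9300>>11=0x12 ⇒ and (RR)
  rd: (w>>9)&0x3=0x1 → %r1
  rs: (w>>7)&0x3=0x2 → %r2

%r2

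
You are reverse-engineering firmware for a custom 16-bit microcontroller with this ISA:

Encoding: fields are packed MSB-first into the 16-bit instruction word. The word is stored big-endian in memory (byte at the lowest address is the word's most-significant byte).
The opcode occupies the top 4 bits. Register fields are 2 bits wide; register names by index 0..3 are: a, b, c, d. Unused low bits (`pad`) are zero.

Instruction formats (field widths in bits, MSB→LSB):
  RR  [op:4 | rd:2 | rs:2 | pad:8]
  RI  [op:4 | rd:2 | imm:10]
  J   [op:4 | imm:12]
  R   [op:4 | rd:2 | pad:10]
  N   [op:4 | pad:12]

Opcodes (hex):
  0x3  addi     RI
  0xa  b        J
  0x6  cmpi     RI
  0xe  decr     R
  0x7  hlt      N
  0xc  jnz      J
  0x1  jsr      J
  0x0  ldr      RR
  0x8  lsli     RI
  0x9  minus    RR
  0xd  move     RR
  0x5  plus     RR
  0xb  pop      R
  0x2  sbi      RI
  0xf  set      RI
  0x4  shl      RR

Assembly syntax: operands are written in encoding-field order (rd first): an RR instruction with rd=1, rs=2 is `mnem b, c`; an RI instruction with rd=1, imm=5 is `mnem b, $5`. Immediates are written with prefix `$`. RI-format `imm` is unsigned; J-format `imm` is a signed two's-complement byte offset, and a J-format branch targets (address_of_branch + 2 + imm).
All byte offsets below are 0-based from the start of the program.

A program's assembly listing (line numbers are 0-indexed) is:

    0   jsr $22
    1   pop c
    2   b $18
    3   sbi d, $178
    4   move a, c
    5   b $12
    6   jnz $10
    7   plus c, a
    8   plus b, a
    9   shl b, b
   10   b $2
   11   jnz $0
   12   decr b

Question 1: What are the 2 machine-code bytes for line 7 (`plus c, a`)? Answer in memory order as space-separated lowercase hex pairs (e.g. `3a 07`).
58 00

7. plus fields op=0x5:4|rd=2:2|rs=0:2|pad=0:8 → word 5800h → 58 00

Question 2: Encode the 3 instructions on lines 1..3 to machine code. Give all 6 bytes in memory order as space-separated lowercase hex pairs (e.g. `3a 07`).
1. pop fields op=0xb:4|rd=2:2|pad=0:10 → word b800h → b8 00
2. b fields op=0xa:4|imm=18:12 → word a012h → a0 12
3. sbi fields op=0x2:4|rd=3:2|imm=178:10 → word 2cb2h → 2c b2

b8 00 a0 12 2c b2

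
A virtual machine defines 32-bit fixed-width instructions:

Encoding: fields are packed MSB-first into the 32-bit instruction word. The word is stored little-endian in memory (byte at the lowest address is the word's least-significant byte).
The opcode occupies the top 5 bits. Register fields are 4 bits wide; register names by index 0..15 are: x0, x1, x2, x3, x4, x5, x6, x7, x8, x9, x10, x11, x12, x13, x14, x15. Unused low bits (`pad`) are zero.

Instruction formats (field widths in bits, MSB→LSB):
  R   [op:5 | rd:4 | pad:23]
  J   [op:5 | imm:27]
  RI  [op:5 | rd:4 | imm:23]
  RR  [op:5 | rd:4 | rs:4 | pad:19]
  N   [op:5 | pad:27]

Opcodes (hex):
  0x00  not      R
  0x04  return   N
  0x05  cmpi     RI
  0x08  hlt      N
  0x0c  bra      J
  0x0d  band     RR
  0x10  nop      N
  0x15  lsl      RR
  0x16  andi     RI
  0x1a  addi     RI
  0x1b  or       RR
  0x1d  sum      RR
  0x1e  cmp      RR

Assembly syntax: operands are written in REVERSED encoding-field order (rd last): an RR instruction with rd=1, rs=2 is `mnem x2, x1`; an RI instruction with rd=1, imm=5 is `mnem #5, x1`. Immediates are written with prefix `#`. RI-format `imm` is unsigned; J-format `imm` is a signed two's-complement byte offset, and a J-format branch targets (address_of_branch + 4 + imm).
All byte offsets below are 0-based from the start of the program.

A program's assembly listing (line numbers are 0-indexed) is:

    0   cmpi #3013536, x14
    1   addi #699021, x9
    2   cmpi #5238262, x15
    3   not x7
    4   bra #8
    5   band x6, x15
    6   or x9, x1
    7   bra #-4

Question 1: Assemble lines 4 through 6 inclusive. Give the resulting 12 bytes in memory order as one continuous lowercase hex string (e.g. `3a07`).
4. bra fields op=0xc:5|imm=8:27 → word 60000008h → 08 00 00 60
5. band fields op=0xd:5|rd=15:4|rs=6:4|pad=0:19 → word 6fb00000h → 00 00 b0 6f
6. or fields op=0x1b:5|rd=1:4|rs=9:4|pad=0:19 → word d8c80000h → 00 00 c8 d8

080000600000b06f0000c8d8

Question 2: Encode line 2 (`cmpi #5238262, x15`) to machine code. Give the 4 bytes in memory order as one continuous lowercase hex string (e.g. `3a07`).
2. cmpi fields op=0x5:5|rd=15:4|imm=5238262:23 → word 2fcfedf6h → f6 ed cf 2f

f6edcf2f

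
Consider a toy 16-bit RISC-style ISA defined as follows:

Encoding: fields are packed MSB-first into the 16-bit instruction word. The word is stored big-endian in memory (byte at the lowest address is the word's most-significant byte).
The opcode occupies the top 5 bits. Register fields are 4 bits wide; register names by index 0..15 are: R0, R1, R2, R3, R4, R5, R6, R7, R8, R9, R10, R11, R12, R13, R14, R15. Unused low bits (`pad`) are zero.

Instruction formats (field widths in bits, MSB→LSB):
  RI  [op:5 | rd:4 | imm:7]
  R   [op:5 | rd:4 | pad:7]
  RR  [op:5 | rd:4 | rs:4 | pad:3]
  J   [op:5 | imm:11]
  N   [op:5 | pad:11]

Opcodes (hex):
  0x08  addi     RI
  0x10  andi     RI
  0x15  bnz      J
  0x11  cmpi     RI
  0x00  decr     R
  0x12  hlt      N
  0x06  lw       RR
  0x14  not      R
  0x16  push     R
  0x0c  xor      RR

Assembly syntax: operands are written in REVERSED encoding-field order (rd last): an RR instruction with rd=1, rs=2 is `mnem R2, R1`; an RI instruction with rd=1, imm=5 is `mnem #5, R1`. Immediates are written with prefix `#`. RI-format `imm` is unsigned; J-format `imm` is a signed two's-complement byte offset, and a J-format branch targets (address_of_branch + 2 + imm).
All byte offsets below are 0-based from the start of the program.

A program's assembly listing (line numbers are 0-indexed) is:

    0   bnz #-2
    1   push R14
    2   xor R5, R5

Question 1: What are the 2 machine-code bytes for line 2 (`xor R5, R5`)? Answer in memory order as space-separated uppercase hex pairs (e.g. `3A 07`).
62 A8

line 2 (xor): pack op=0xc:5|rd=5:4|rs=5:4|pad=0:3 = 0x62a8; big→ 62 a8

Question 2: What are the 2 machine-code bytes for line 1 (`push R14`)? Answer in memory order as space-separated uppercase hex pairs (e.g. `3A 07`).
1. push fields op=0x16:5|rd=14:4|pad=0:7 → word b700h → b7 00

B7 00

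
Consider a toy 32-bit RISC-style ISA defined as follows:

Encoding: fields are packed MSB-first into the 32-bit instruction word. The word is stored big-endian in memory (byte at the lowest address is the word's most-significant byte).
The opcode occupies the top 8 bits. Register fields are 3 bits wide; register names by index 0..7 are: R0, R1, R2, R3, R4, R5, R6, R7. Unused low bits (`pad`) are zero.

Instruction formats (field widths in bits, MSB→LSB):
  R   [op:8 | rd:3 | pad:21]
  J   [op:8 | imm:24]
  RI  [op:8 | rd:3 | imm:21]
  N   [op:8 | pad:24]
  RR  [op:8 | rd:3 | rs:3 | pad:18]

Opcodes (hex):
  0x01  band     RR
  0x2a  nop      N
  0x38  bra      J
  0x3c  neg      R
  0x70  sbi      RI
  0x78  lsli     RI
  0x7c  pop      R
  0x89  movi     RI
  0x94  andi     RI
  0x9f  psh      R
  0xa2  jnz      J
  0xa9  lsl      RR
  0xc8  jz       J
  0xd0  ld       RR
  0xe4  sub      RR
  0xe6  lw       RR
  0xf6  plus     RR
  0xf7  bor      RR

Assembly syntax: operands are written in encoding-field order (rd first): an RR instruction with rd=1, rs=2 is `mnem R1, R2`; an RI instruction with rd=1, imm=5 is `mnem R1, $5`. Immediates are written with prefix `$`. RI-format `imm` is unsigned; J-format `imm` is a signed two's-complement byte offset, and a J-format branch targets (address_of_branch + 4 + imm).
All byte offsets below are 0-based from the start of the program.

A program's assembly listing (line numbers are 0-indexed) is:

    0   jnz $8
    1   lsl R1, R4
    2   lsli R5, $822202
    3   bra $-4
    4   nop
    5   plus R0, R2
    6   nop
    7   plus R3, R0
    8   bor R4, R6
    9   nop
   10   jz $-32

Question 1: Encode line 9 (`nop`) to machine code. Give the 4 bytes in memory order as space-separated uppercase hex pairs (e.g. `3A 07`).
2A 00 00 00

9. nop fields op=0x2a:8|pad=0:24 → word 2a000000h → 2a 00 00 00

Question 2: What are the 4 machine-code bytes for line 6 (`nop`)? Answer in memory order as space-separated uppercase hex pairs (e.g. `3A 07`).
6. nop fields op=0x2a:8|pad=0:24 → word 2a000000h → 2a 00 00 00

2A 00 00 00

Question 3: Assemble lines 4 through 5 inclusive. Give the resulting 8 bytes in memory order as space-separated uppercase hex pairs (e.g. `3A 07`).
2A 00 00 00 F6 08 00 00

L4: nop op=0x2a:8|pad=0:24 ⇒ 0x2a000000 ⇒ big 2a 00 00 00
L5: plus op=0xf6:8|rd=0:3|rs=2:3|pad=0:18 ⇒ 0xf6080000 ⇒ big f6 08 00 00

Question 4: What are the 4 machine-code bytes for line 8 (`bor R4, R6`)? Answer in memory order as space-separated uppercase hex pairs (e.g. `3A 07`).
F7 98 00 00

line 8 (bor): pack op=0xf7:8|rd=4:3|rs=6:3|pad=0:18 = 0xf7980000; big→ f7 98 00 00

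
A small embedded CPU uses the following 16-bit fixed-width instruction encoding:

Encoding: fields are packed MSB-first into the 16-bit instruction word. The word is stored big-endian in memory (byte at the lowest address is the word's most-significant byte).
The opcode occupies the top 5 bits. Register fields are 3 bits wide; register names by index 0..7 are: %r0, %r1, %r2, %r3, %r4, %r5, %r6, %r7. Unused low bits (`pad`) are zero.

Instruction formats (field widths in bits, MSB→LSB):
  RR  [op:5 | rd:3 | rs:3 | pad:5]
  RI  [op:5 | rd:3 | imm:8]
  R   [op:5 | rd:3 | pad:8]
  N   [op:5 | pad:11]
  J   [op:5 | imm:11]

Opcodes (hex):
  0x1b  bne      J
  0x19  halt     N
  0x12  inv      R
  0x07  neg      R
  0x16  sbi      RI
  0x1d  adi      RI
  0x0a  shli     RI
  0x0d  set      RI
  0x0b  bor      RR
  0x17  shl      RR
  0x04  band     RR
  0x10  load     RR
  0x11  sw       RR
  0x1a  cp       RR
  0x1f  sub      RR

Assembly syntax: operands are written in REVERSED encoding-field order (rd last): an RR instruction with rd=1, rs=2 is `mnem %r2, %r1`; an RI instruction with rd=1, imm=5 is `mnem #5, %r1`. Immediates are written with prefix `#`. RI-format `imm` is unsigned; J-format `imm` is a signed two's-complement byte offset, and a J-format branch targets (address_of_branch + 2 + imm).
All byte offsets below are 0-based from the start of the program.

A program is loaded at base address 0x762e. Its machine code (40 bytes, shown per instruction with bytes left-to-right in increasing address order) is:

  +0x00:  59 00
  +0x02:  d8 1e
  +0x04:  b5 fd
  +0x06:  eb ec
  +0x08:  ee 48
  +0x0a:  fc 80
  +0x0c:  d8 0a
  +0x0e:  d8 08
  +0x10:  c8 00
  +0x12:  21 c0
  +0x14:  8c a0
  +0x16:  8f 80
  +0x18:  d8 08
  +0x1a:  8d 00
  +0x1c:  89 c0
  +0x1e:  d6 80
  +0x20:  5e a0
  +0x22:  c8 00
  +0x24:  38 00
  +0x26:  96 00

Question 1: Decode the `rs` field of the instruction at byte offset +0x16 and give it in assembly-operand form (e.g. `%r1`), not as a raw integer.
%r4

@+16  big-endian(8f 80) = 0x8f80
  opcode bits[15:11]=0x11: sw/RR
  rd@[10:8]=0x7 ⇒ %r7
  rs@[7:5]=0x4 ⇒ %r4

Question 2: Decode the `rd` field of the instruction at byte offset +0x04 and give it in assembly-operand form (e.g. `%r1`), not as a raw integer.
+0x04: b5 fd ⇒ word 0xb5fd (big)
  top 5b → 0x16 → sbi [RI]
  [10:8] rd=5 = %r5
  [7:0] imm=253 = #253

%r5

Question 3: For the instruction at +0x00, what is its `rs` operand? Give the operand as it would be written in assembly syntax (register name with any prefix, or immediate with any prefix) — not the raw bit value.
+0x00: 59 00 ⇒ word 0x5900 (big)
  op=0x5900>>11=0xb ⇒ bor (RR)
  rd@[10:8]=0x1 ⇒ %r1
  rs@[7:5]=0x0 ⇒ %r0

%r0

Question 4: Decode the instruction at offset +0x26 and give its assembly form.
inv %r6

@+26  big-endian(96 00) = 0x9600
  top 5b → 0x12 → inv [R]
  rd: (w>>8)&0x7=0x6 → %r6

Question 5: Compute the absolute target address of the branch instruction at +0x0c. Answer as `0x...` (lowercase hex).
+0x0c: d8 0a ⇒ word 0xd80a (big)
  op=0xd80a>>11=0x1b ⇒ bne (J)
  imm: (w>>0)&0x7ff=0xa → #10
  target = base 0x762e + off 0x0c + 2 + imm 10 = 0x7646

0x7646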